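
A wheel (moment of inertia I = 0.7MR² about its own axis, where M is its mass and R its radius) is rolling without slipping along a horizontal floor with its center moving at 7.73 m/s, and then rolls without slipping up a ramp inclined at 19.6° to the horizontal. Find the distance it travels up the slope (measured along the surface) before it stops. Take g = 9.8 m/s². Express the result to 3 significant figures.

d ≈ 15.4 m

The moment of inertia is 0.7MR², giving k ≡ I/(MR²) = 0.7.
Pure rolling means v = ωR; then KE = ½Mv² + ½I(v/R)² = ½(1+k)Mv² = (17/20)Mv².
Setting this equal to Mgh gives the vertical rise h = (1+k)v₀²/(2g) = 1.7×7.73²/(2×9.8) = 5.183 m.
Along the incline, d = h/sinθ = 5.183/sin19.6° ≈ 15.4 m.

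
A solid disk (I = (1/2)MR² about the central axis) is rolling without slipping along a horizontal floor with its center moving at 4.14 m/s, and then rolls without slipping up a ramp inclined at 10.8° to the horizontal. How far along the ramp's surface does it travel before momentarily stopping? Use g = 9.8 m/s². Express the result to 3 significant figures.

d ≈ 7.00 m

With I = (1/2)MR², the ratio k = I/(MR²) is 0.5.
Pure rolling means v = ωR; then KE = ½Mv² + ½I(v/R)² = ½(1+k)Mv² = (3/4)Mv².
Setting this equal to Mgh gives the vertical rise h = (1+k)v₀²/(2g) = 1.5×4.14²/(2×9.8) = 1.312 m.
Along the incline, d = h/sinθ = 1.312/sin10.8° ≈ 7.00 m.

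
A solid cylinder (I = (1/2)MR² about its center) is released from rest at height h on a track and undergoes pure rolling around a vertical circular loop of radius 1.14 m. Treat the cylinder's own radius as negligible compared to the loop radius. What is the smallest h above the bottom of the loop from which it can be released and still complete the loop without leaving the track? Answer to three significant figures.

h_min ≈ 3.14 m

With I = (1/2)MR², the ratio k = I/(MR²) is 0.5.
At the top of the loop, the minimum-contact condition is Mg = Mv_top²/r, so v_top² = gr.
With ω = v/R, the kinetic energy at speed v is ½(1+k)Mv² = (3/4)Mv².
Energy conservation from release (height h) to the top (height 2r): Mgh = Mg(2r) + (3/4)M·gr.
Thus h_min = 2r + (1+k)r/2 = r(2 + 1.5/2) = 1.14 × 2.75 ≈ 3.14 m.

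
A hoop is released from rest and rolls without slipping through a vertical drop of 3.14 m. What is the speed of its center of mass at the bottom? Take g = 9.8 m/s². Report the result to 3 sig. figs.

v ≈ 5.55 m/s

The moment of inertia is MR², giving k ≡ I/(MR²) = 1.
The rolling condition ω = v/R makes the rotational term ½I(v/R)² = ½kMv², so KE_total = ½(1+k)Mv² = Mv².
Setting Mgh = Mv² gives v = √(2gh/(1+k)) = √(2·9.8·3.14/2) ≈ 5.55 m/s.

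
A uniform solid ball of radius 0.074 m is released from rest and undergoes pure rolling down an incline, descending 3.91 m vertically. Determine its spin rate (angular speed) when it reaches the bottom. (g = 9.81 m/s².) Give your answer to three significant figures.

Here I = (2/5)MR², so the shape factor k = I/(MR²) = 0.4.
Pure rolling means v = ωR; then KE = ½Mv² + ½I(v/R)² = ½(1+k)Mv² = (7/10)Mv².
Energy conservation Mgh = ½(1+k)Mv² gives v = √(2gh/(1+k)) = √(2 × 9.81 × 3.91 / 1.4) = 7.402 m/s.
Then ω = v/R = 7.402 / 0.074 ≈ 100 rad/s.

ω ≈ 100 rad/s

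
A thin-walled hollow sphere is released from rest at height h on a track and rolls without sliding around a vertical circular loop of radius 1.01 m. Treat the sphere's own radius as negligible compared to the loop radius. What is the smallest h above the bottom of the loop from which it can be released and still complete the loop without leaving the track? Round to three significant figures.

h_min ≈ 2.86 m

Here I = (2/3)MR², so the shape factor k = I/(MR²) = 2/3.
At the top of the loop, the minimum-contact condition is Mg = Mv_top²/r, so v_top² = gr.
With ω = v/R, the kinetic energy at speed v is ½(1+k)Mv² = (5/6)Mv².
Energy conservation from release (height h) to the top (height 2r): Mgh = Mg(2r) + (5/6)M·gr.
Thus h_min = 2r + (1+k)r/2 = r(2 + 1.667/2) = 1.01 × 2.833 ≈ 2.86 m.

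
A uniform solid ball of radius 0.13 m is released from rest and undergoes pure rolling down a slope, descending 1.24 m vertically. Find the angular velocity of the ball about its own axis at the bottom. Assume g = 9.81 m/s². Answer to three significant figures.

For this body I = (2/5)MR², i.e. k = I/(MR²) = 0.4.
Pure rolling means v = ωR; then KE = ½Mv² + ½I(v/R)² = ½(1+k)Mv² = (7/10)Mv².
Energy conservation Mgh = ½(1+k)Mv² gives v = √(2gh/(1+k)) = √(2 × 9.81 × 1.24 / 1.4) = 4.169 m/s.
Then ω = v/R = 4.169 / 0.13 ≈ 32.1 rad/s.

ω ≈ 32.1 rad/s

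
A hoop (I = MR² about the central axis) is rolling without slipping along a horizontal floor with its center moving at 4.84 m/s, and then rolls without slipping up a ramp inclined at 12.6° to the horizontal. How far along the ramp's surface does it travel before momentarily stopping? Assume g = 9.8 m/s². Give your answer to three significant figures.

Here I = MR², so the shape factor k = I/(MR²) = 1.
Rolling without slipping gives ω = v/R, so the total kinetic energy is ½Mv² + ½Iω² = ½(1+k)Mv² = Mv².
Setting this equal to Mgh gives the vertical rise h = (1+k)v₀²/(2g) = 2×4.84²/(2×9.8) = 2.39 m.
Along the incline, d = h/sinθ = 2.39/sin12.6° ≈ 11.0 m.

d ≈ 11.0 m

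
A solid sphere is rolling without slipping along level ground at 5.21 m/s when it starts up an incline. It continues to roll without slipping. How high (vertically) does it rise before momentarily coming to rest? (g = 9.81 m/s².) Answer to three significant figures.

h ≈ 1.94 m

Here I = (2/5)MR², so the shape factor k = I/(MR²) = 0.4.
The rolling condition ω = v/R makes the rotational term ½I(v/R)² = ½kMv², so KE_total = ½(1+k)Mv² = (7/10)Mv².
All of this converts to potential energy at the highest point: (7/10)Mv₀² = Mgh.
Thus h = (1+k)v₀²/(2g) = 1.4 × 5.21² / (2 × 9.81) ≈ 1.94 m.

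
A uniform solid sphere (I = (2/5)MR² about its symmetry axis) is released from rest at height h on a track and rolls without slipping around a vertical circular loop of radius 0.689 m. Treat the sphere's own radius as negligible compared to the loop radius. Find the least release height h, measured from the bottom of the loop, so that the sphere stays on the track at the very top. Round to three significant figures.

Here I = (2/5)MR², so the shape factor k = I/(MR²) = 0.4.
At the top, contact is just lost when gravity alone supplies the centripetal force: Mg = Mv_top²/r, i.e. v_top² = gr.
With ω = v/R, the kinetic energy at speed v is ½(1+k)Mv² = (7/10)Mv².
Energy conservation from release (height h) to the top (height 2r): Mgh = Mg(2r) + (7/10)M·gr.
Thus h_min = 2r + (1+k)r/2 = r(2 + 1.4/2) = 0.689 × 2.7 ≈ 1.86 m.

h_min ≈ 1.86 m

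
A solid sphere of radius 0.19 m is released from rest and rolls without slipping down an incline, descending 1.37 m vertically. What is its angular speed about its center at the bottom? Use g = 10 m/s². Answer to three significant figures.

ω ≈ 23.3 rad/s

For this body I = (2/5)MR², i.e. k = I/(MR²) = 0.4.
Since it rolls without slipping, ω = v/R and KE = ½Mv² + ½Iω² = ½(1+k)Mv² = (7/10)Mv².
Energy conservation Mgh = ½(1+k)Mv² gives v = √(2gh/(1+k)) = √(2 × 10 × 1.37 / 1.4) = 4.424 m/s.
Then ω = v/R = 4.424 / 0.19 ≈ 23.3 rad/s.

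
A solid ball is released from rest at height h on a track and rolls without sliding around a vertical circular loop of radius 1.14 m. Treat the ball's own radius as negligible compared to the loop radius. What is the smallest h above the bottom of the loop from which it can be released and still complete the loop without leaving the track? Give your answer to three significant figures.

Here I = (2/5)MR², so the shape factor k = I/(MR²) = 0.4.
At the top of the loop, the minimum-contact condition is Mg = Mv_top²/r, so v_top² = gr.
With ω = v/R, the kinetic energy at speed v is ½(1+k)Mv² = (7/10)Mv².
Energy conservation from release (height h) to the top (height 2r): Mgh = Mg(2r) + (7/10)M·gr.
Thus h_min = 2r + (1+k)r/2 = r(2 + 1.4/2) = 1.14 × 2.7 ≈ 3.08 m.

h_min ≈ 3.08 m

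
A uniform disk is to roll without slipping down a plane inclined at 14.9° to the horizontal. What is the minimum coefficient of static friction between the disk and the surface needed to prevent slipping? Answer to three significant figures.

μ_min ≈ 0.0887

Here I = (1/2)MR², so the shape factor k = I/(MR²) = 0.5.
Along the incline Mg sinθ − f = Ma, and torque about the center fR = Iα = kMR²(a/R) gives f = kMa.
These give a = g sinθ/(1+k) and the required friction f = kMg sinθ/(1+k).
With N = Mg cosθ, the no-slip condition f ≤ μN gives μ_min = f/N = k tanθ/(1+k).
μ_min = 0.5 × tan14.9° / 1.5 ≈ 0.0887.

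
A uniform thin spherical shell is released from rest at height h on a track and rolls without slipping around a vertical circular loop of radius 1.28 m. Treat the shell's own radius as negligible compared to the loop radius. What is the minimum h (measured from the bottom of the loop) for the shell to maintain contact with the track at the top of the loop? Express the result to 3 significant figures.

h_min ≈ 3.63 m

With I = (2/3)MR², the ratio k = I/(MR²) is 2/3.
At the top of the loop, the minimum-contact condition is Mg = Mv_top²/r, so v_top² = gr.
With ω = v/R, the kinetic energy at speed v is ½(1+k)Mv² = (5/6)Mv².
Energy conservation from release (height h) to the top (height 2r): Mgh = Mg(2r) + (5/6)M·gr.
Thus h_min = 2r + (1+k)r/2 = r(2 + 1.667/2) = 1.28 × 2.833 ≈ 3.63 m.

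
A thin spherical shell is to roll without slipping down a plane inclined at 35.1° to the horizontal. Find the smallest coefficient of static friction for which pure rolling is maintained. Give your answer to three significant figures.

For this body I = (2/3)MR², i.e. k = I/(MR²) = 2/3.
Along the incline Mg sinθ − f = Ma, and torque about the center fR = Iα = kMR²(a/R) gives f = kMa.
These give a = g sinθ/(1+k) and the required friction f = kMg sinθ/(1+k).
With N = Mg cosθ, the no-slip condition f ≤ μN gives μ_min = f/N = k tanθ/(1+k).
μ_min = (2/3) × tan35.1° / 1.667 ≈ 0.281.

μ_min ≈ 0.281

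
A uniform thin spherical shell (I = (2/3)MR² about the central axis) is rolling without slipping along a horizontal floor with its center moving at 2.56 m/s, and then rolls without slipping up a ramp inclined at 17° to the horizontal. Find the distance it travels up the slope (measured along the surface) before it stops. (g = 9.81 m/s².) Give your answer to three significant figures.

For this body I = (2/3)MR², i.e. k = I/(MR²) = 2/3.
Pure rolling means v = ωR; then KE = ½Mv² + ½I(v/R)² = ½(1+k)Mv² = (5/6)Mv².
Setting this equal to Mgh gives the vertical rise h = (1+k)v₀²/(2g) = 1.667×2.56²/(2×9.81) = 0.5567 m.
The distance along the slope is d = h/sinθ = 0.5567/sin17° ≈ 1.90 m.

d ≈ 1.90 m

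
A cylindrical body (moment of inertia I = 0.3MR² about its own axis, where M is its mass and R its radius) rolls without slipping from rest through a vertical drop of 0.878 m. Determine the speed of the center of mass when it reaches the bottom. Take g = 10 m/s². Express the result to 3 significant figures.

v ≈ 3.68 m/s

Here I = 0.3MR², so the shape factor k = I/(MR²) = 0.3.
Since it rolls without slipping, ω = v/R and KE = ½Mv² + ½Iω² = ½(1+k)Mv² = (13/20)Mv².
Setting Mgh = (13/20)Mv² gives v = √(2gh/(1+k)) = √(2·10·0.878/1.3) ≈ 3.68 m/s.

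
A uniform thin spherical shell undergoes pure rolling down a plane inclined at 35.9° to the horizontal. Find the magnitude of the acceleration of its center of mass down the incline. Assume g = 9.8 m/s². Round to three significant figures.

a ≈ 3.45 m/s²

For this body I = (2/3)MR², i.e. k = I/(MR²) = 2/3.
Newton's second law down the slope: Mg sinθ − f = Ma. The torque equation fR = Iα (with α = a/R) gives f = kMa.
Eliminating f: Mg sinθ = (1+k)Ma, so a = g sinθ/(1+k) = 9.8 × sin35.9° / 1.667 ≈ 3.45 m/s².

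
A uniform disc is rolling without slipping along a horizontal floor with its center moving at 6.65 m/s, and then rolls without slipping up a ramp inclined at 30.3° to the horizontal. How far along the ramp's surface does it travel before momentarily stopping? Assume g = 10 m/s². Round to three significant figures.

The moment of inertia is (1/2)MR², giving k ≡ I/(MR²) = 0.5.
The rolling condition ω = v/R makes the rotational term ½I(v/R)² = ½kMv², so KE_total = ½(1+k)Mv² = (3/4)Mv².
Setting this equal to Mgh gives the vertical rise h = (1+k)v₀²/(2g) = 1.5×6.65²/(2×10) = 3.317 m.
The distance along the slope is d = h/sinθ = 3.317/sin30.3° ≈ 6.57 m.

d ≈ 6.57 m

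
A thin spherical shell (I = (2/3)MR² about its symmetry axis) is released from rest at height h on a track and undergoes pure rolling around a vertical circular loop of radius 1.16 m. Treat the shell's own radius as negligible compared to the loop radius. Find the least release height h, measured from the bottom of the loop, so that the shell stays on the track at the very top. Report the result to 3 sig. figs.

h_min ≈ 3.29 m

For this body I = (2/3)MR², i.e. k = I/(MR²) = 2/3.
At the top of the loop, the minimum-contact condition is Mg = Mv_top²/r, so v_top² = gr.
With ω = v/R, the kinetic energy at speed v is ½(1+k)Mv² = (5/6)Mv².
Energy conservation from release (height h) to the top (height 2r): Mgh = Mg(2r) + (5/6)M·gr.
Thus h_min = 2r + (1+k)r/2 = r(2 + 1.667/2) = 1.16 × 2.833 ≈ 3.29 m.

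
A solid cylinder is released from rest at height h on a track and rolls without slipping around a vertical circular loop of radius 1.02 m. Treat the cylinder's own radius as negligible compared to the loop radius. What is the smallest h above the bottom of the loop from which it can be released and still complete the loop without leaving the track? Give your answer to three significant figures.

With I = (1/2)MR², the ratio k = I/(MR²) is 0.5.
At the top, contact is just lost when gravity alone supplies the centripetal force: Mg = Mv_top²/r, i.e. v_top² = gr.
With ω = v/R, the kinetic energy at speed v is ½(1+k)Mv² = (3/4)Mv².
Energy conservation from release (height h) to the top (height 2r): Mgh = Mg(2r) + (3/4)M·gr.
Thus h_min = 2r + (1+k)r/2 = r(2 + 1.5/2) = 1.02 × 2.75 ≈ 2.81 m.

h_min ≈ 2.81 m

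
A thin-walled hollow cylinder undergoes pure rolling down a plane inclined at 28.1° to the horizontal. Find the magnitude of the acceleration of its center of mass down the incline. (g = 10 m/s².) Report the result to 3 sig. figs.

a ≈ 2.36 m/s²

The moment of inertia is MR², giving k ≡ I/(MR²) = 1.
Translational: Mg sinθ − f = Ma. Rotational about the CM: fR = Iα = kMRa, so f = kMa.
Eliminating f: Mg sinθ = (1+k)Ma, so a = g sinθ/(1+k) = 10 × sin28.1° / 2 ≈ 2.36 m/s².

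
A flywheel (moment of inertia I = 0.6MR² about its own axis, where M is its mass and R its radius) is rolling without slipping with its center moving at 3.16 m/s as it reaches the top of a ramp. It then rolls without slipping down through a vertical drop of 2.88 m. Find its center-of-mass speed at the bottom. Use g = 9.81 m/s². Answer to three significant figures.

v ≈ 6.73 m/s

Here I = 0.6MR², so the shape factor k = I/(MR²) = 0.6.
The rolling condition ω = v/R makes the rotational term ½I(v/R)² = ½kMv², so KE_total = ½(1+k)Mv² = (4/5)Mv².
Energy conservation: (4/5)Mv₀² + Mgh = (4/5)Mv², so v² = v₀² + 2gh/(1+k).
v = √(3.16² + 2×9.81×2.88/1.6) = √45.3 ≈ 6.73 m/s.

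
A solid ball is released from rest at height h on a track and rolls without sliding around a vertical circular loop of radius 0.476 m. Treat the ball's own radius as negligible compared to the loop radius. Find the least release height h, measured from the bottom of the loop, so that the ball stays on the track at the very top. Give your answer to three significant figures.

With I = (2/5)MR², the ratio k = I/(MR²) is 0.4.
At the top of the loop, the minimum-contact condition is Mg = Mv_top²/r, so v_top² = gr.
With ω = v/R, the kinetic energy at speed v is ½(1+k)Mv² = (7/10)Mv².
Energy conservation from release (height h) to the top (height 2r): Mgh = Mg(2r) + (7/10)M·gr.
Thus h_min = 2r + (1+k)r/2 = r(2 + 1.4/2) = 0.476 × 2.7 ≈ 1.29 m.

h_min ≈ 1.29 m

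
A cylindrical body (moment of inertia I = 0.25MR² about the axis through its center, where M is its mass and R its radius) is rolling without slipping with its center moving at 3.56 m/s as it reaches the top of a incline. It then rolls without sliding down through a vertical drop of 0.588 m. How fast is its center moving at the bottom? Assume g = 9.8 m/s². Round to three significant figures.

With I = 0.25MR², the ratio k = I/(MR²) is 0.25.
Rolling without slipping gives ω = v/R, so the total kinetic energy is ½Mv² + ½Iω² = ½(1+k)Mv² = (5/8)Mv².
Energy conservation: (5/8)Mv₀² + Mgh = (5/8)Mv², so v² = v₀² + 2gh/(1+k).
v = √(3.56² + 2×9.8×0.588/1.25) = √21.89 ≈ 4.68 m/s.

v ≈ 4.68 m/s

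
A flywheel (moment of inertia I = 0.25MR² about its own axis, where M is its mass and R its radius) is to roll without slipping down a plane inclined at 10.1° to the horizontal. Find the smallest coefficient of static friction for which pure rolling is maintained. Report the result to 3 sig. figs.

The moment of inertia is 0.25MR², giving k ≡ I/(MR²) = 0.25.
Along the incline Mg sinθ − f = Ma, and torque about the center fR = Iα = kMR²(a/R) gives f = kMa.
These give a = g sinθ/(1+k) and the required friction f = kMg sinθ/(1+k).
The normal force is N = Mg cosθ, so μ_min = f/N = k tanθ/(1+k).
μ_min = 0.25 × tan10.1° / 1.25 ≈ 0.0356.

μ_min ≈ 0.0356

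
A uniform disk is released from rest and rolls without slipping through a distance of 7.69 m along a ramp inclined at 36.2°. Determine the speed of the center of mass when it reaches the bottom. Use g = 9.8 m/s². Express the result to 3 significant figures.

Here I = (1/2)MR², so the shape factor k = I/(MR²) = 0.5.
Since it rolls without slipping, ω = v/R and KE = ½Mv² + ½Iω² = ½(1+k)Mv² = (3/4)Mv².
The vertical drop is h = L sinθ = 7.69 × sin36.2° = 4.542 m.
Setting Mgh = (3/4)Mv² gives v = √(2gh/(1+k)) = √(2·9.8·4.542/1.5) ≈ 7.70 m/s.

v ≈ 7.70 m/s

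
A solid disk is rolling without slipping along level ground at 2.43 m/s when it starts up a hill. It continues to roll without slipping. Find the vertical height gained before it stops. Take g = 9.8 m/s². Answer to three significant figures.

With I = (1/2)MR², the ratio k = I/(MR²) is 0.5.
Rolling without slipping gives ω = v/R, so the total kinetic energy is ½Mv² + ½Iω² = ½(1+k)Mv² = (3/4)Mv².
At the top the kinetic energy is zero, so (3/4)Mv₀² = Mgh.
Thus h = (1+k)v₀²/(2g) = 1.5 × 2.43² / (2 × 9.8) ≈ 0.452 m.

h ≈ 0.452 m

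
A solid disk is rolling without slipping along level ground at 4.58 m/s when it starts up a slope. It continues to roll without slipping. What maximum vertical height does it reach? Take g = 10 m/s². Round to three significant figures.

With I = (1/2)MR², the ratio k = I/(MR²) is 0.5.
Rolling without slipping gives ω = v/R, so the total kinetic energy is ½Mv² + ½Iω² = ½(1+k)Mv² = (3/4)Mv².
At the top the kinetic energy is zero, so (3/4)Mv₀² = Mgh.
Thus h = (1+k)v₀²/(2g) = 1.5 × 4.58² / (2 × 10) ≈ 1.57 m.

h ≈ 1.57 m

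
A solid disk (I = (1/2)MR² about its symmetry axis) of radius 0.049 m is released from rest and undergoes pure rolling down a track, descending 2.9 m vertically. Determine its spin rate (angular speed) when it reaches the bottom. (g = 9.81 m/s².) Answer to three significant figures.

ω ≈ 126 rad/s

The moment of inertia is (1/2)MR², giving k ≡ I/(MR²) = 0.5.
Rolling without slipping gives ω = v/R, so the total kinetic energy is ½Mv² + ½Iω² = ½(1+k)Mv² = (3/4)Mv².
Energy conservation Mgh = ½(1+k)Mv² gives v = √(2gh/(1+k)) = √(2 × 9.81 × 2.9 / 1.5) = 6.159 m/s.
The angular speed follows from ω = v/R = 6.159/0.049 ≈ 126 rad/s.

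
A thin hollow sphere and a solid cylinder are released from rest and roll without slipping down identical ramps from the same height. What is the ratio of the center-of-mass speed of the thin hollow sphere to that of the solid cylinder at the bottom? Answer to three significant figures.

Each satisfies Mgh = ½(1+k)Mv² with k = I/(MR²), so v ∝ 1/√(1+k).
For the thin hollow sphere k = 2/3; for the solid cylinder k = 0.5.
v₁/v₂ = √((1+k₂)/(1+k₁)) = √(1.5/1.667) ≈ 0.949.

v_ratio ≈ 0.949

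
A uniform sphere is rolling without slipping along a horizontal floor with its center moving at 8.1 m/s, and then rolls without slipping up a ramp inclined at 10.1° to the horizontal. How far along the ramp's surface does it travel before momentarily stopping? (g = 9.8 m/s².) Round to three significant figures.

Here I = (2/5)MR², so the shape factor k = I/(MR²) = 0.4.
Rolling without slipping gives ω = v/R, so the total kinetic energy is ½Mv² + ½Iω² = ½(1+k)Mv² = (7/10)Mv².
Setting this equal to Mgh gives the vertical rise h = (1+k)v₀²/(2g) = 1.4×8.1²/(2×9.8) = 4.686 m.
The distance along the slope is d = h/sinθ = 4.686/sin10.1° ≈ 26.7 m.

d ≈ 26.7 m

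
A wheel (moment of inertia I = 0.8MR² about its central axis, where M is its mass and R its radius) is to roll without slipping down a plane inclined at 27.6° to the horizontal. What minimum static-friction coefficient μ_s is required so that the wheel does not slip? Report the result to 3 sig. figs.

μ_min ≈ 0.232

The moment of inertia is 0.8MR², giving k ≡ I/(MR²) = 0.8.
Along the incline Mg sinθ − f = Ma, and torque about the center fR = Iα = kMR²(a/R) gives f = kMa.
These give a = g sinθ/(1+k) and the required friction f = kMg sinθ/(1+k).
The normal force is N = Mg cosθ, so μ_min = f/N = k tanθ/(1+k).
μ_min = 0.8 × tan27.6° / 1.8 ≈ 0.232.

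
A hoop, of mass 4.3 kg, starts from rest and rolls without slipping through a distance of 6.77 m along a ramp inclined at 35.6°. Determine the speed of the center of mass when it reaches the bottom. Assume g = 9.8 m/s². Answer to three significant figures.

The moment of inertia is MR², giving k ≡ I/(MR²) = 1.
Since it rolls without slipping, ω = v/R and KE = ½Mv² + ½Iω² = ½(1+k)Mv² = Mv².
The vertical drop is h = L sinθ = 6.77 × sin35.6° = 3.941 m.
Setting Mgh = Mv² gives v = √(2gh/(1+k)) = √(2·9.8·3.941/2) ≈ 6.21 m/s.

v ≈ 6.21 m/s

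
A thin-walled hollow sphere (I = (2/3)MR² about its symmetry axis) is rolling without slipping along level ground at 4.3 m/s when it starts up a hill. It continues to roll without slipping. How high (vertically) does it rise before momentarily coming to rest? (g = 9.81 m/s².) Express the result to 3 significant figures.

h ≈ 1.57 m

For this body I = (2/3)MR², i.e. k = I/(MR²) = 2/3.
Pure rolling means v = ωR; then KE = ½Mv² + ½I(v/R)² = ½(1+k)Mv² = (5/6)Mv².
All of this converts to potential energy at the highest point: (5/6)Mv₀² = Mgh.
Thus h = (1+k)v₀²/(2g) = 1.667 × 4.3² / (2 × 9.81) ≈ 1.57 m.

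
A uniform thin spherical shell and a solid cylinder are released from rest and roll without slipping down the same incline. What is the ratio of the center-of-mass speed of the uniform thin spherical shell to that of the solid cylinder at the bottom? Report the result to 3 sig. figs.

v_ratio ≈ 0.949

Each satisfies Mgh = ½(1+k)Mv² with k = I/(MR²), so v ∝ 1/√(1+k).
For the uniform thin spherical shell k = 2/3; for the solid cylinder k = 0.5.
v₁/v₂ = √((1+k₂)/(1+k₁)) = √(1.5/1.667) ≈ 0.949.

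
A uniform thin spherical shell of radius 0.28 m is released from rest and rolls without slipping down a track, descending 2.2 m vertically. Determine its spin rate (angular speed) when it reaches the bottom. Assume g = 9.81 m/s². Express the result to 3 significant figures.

ω ≈ 18.2 rad/s

Here I = (2/3)MR², so the shape factor k = I/(MR²) = 2/3.
Rolling without slipping gives ω = v/R, so the total kinetic energy is ½Mv² + ½Iω² = ½(1+k)Mv² = (5/6)Mv².
Energy conservation Mgh = ½(1+k)Mv² gives v = √(2gh/(1+k)) = √(2 × 9.81 × 2.2 / 1.667) = 5.089 m/s.
The angular speed follows from ω = v/R = 5.089/0.28 ≈ 18.2 rad/s.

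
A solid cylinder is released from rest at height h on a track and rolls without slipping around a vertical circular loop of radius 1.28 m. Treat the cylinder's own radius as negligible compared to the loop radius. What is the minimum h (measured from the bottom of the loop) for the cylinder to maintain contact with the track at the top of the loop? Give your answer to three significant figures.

For this body I = (1/2)MR², i.e. k = I/(MR²) = 0.5.
At the top, contact is just lost when gravity alone supplies the centripetal force: Mg = Mv_top²/r, i.e. v_top² = gr.
With ω = v/R, the kinetic energy at speed v is ½(1+k)Mv² = (3/4)Mv².
Energy conservation from release (height h) to the top (height 2r): Mgh = Mg(2r) + (3/4)M·gr.
Thus h_min = 2r + (1+k)r/2 = r(2 + 1.5/2) = 1.28 × 2.75 ≈ 3.52 m.

h_min ≈ 3.52 m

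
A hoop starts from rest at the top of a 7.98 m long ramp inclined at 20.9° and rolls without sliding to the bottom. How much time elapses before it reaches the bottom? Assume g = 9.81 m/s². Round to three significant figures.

t ≈ 3.02 s

For this body I = MR², i.e. k = I/(MR²) = 1.
Newton's second law down the slope: Mg sinθ − f = Ma. The torque equation fR = Iα (with α = a/R) gives f = kMa.
Hence a = g sinθ/(1+k) = 9.81×sin20.9°/2 = 1.75 m/s².
Starting from rest, L = ½at², so t = √(2L/a) = √(2×7.98/1.75) ≈ 3.02 s.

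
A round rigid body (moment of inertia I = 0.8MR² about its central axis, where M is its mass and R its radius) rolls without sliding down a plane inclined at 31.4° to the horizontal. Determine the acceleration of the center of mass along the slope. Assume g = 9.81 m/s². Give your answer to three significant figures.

a ≈ 2.84 m/s²

For this body I = 0.8MR², i.e. k = I/(MR²) = 0.8.
Along the incline Mg sinθ − f = Ma, and torque about the center fR = Iα = kMR²(a/R) gives f = kMa.
Eliminating f: Mg sinθ = (1+k)Ma, so a = g sinθ/(1+k) = 9.81 × sin31.4° / 1.8 ≈ 2.84 m/s².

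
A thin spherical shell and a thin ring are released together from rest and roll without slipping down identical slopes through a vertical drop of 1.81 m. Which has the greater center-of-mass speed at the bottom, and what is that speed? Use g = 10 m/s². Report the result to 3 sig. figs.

the thin spherical shell, at v ≈ 4.66 m/s

For rolling without slipping, Mgh = ½(1+k)Mv² where k = I/(MR²), so v = √(2gh/(1+k)).
Thin spherical shell: k = 2/3, giving v = √(2×10×1.81/1.667) = 4.66 m/s.
Thin ring: k = 1, giving v = √(2×10×1.81/2) = 4.254 m/s.
The smaller k wins: the thin spherical shell, at ≈ 4.66 m/s.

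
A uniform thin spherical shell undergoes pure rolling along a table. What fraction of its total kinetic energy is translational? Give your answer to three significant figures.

fraction ≈ 0.600

Here I = (2/3)MR², so the shape factor k = I/(MR²) = 2/3.
Since ω = v/R, the translational part is ½Mv² and the rotational part is ½I(v/R)² = ½kMv²; the total is ½(1+k)Mv².
The translational fraction is therefore 1/(1+k) = 1/1.667 ≈ 0.600.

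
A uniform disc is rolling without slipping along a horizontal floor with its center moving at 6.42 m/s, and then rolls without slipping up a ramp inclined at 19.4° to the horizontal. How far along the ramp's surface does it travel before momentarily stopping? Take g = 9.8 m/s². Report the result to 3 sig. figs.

The moment of inertia is (1/2)MR², giving k ≡ I/(MR²) = 0.5.
Since it rolls without slipping, ω = v/R and KE = ½Mv² + ½Iω² = ½(1+k)Mv² = (3/4)Mv².
Setting this equal to Mgh gives the vertical rise h = (1+k)v₀²/(2g) = 1.5×6.42²/(2×9.8) = 3.154 m.
The distance along the slope is d = h/sinθ = 3.154/sin19.4° ≈ 9.50 m.

d ≈ 9.50 m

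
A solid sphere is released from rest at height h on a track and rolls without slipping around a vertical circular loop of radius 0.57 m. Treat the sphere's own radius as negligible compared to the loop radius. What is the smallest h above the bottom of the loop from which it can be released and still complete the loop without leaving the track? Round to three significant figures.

For this body I = (2/5)MR², i.e. k = I/(MR²) = 0.4.
At the top, contact is just lost when gravity alone supplies the centripetal force: Mg = Mv_top²/r, i.e. v_top² = gr.
With ω = v/R, the kinetic energy at speed v is ½(1+k)Mv² = (7/10)Mv².
Energy conservation from release (height h) to the top (height 2r): Mgh = Mg(2r) + (7/10)M·gr.
Thus h_min = 2r + (1+k)r/2 = r(2 + 1.4/2) = 0.57 × 2.7 ≈ 1.54 m.

h_min ≈ 1.54 m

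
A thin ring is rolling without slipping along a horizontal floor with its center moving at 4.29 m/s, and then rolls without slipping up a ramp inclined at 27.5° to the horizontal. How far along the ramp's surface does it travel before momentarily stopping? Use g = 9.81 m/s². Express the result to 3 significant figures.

d ≈ 4.06 m

The moment of inertia is MR², giving k ≡ I/(MR²) = 1.
Rolling without slipping gives ω = v/R, so the total kinetic energy is ½Mv² + ½Iω² = ½(1+k)Mv² = Mv².
Setting this equal to Mgh gives the vertical rise h = (1+k)v₀²/(2g) = 2×4.29²/(2×9.81) = 1.876 m.
The distance along the slope is d = h/sinθ = 1.876/sin27.5° ≈ 4.06 m.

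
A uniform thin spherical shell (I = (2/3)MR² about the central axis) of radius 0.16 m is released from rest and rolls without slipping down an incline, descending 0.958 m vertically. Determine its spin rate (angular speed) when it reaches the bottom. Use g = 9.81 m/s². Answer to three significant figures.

ω ≈ 21.0 rad/s

With I = (2/3)MR², the ratio k = I/(MR²) is 2/3.
Pure rolling means v = ωR; then KE = ½Mv² + ½I(v/R)² = ½(1+k)Mv² = (5/6)Mv².
Energy conservation Mgh = ½(1+k)Mv² gives v = √(2gh/(1+k)) = √(2 × 9.81 × 0.958 / 1.667) = 3.358 m/s.
The angular speed follows from ω = v/R = 3.358/0.16 ≈ 21.0 rad/s.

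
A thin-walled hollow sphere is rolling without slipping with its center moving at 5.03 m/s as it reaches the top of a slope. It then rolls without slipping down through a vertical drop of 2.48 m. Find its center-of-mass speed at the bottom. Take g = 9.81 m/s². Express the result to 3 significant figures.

For this body I = (2/3)MR², i.e. k = I/(MR²) = 2/3.
Pure rolling means v = ωR; then KE = ½Mv² + ½I(v/R)² = ½(1+k)Mv² = (5/6)Mv².
Conserving energy between top and bottom: (5/6)Mv² = (5/6)Mv₀² + Mgh, hence v² = v₀² + 2gh/(1+k).
v = √(5.03² + 2×9.81×2.48/1.667) = √54.5 ≈ 7.38 m/s.

v ≈ 7.38 m/s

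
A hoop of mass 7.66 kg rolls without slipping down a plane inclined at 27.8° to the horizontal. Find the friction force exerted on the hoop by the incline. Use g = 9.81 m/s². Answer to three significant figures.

f ≈ 17.5 N

Here I = MR², so the shape factor k = I/(MR²) = 1.
Newton's second law down the slope: Mg sinθ − f = Ma. The torque equation fR = Iα (with α = a/R) gives f = kMa.
Combining, a = g sinθ/(1+k) and f = kMa = kMg sinθ/(1+k).
f = 1 × 7.66 × 9.81 × sin27.8° / 2 ≈ 17.5 N.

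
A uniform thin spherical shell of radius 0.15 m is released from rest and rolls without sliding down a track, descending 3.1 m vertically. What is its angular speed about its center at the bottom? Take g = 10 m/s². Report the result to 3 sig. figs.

ω ≈ 40.7 rad/s

Here I = (2/3)MR², so the shape factor k = I/(MR²) = 2/3.
Pure rolling means v = ωR; then KE = ½Mv² + ½I(v/R)² = ½(1+k)Mv² = (5/6)Mv².
Energy conservation Mgh = ½(1+k)Mv² gives v = √(2gh/(1+k)) = √(2 × 10 × 3.1 / 1.667) = 6.099 m/s.
The angular speed follows from ω = v/R = 6.099/0.15 ≈ 40.7 rad/s.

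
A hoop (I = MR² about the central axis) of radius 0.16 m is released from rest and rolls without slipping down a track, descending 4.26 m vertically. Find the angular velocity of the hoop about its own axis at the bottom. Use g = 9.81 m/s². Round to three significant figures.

ω ≈ 40.4 rad/s

Here I = MR², so the shape factor k = I/(MR²) = 1.
The rolling condition ω = v/R makes the rotational term ½I(v/R)² = ½kMv², so KE_total = ½(1+k)Mv² = Mv².
Energy conservation Mgh = ½(1+k)Mv² gives v = √(2gh/(1+k)) = √(2 × 9.81 × 4.26 / 2) = 6.465 m/s.
Then ω = v/R = 6.465 / 0.16 ≈ 40.4 rad/s.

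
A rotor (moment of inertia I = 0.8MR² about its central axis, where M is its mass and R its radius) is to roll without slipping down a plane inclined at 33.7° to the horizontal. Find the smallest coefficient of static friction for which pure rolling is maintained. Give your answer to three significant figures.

With I = 0.8MR², the ratio k = I/(MR²) is 0.8.
Along the incline Mg sinθ − f = Ma, and torque about the center fR = Iα = kMR²(a/R) gives f = kMa.
These give a = g sinθ/(1+k) and the required friction f = kMg sinθ/(1+k).
The normal force is N = Mg cosθ, so μ_min = f/N = k tanθ/(1+k).
μ_min = 0.8 × tan33.7° / 1.8 ≈ 0.296.

μ_min ≈ 0.296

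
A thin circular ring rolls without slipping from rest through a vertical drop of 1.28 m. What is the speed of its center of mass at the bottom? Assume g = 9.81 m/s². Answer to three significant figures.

v ≈ 3.54 m/s

With I = MR², the ratio k = I/(MR²) is 1.
Pure rolling means v = ωR; then KE = ½Mv² + ½I(v/R)² = ½(1+k)Mv² = Mv².
Setting Mgh = Mv² gives v = √(2gh/(1+k)) = √(2·9.81·1.28/2) ≈ 3.54 m/s.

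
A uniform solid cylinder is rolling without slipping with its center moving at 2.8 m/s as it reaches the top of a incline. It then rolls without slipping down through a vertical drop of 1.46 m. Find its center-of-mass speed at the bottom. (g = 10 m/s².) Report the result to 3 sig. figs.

Here I = (1/2)MR², so the shape factor k = I/(MR²) = 0.5.
The rolling condition ω = v/R makes the rotational term ½I(v/R)² = ½kMv², so KE_total = ½(1+k)Mv² = (3/4)Mv².
Conserving energy between top and bottom: (3/4)Mv² = (3/4)Mv₀² + Mgh, hence v² = v₀² + 2gh/(1+k).
v = √(2.8² + 2×10×1.46/1.5) = √27.31 ≈ 5.23 m/s.

v ≈ 5.23 m/s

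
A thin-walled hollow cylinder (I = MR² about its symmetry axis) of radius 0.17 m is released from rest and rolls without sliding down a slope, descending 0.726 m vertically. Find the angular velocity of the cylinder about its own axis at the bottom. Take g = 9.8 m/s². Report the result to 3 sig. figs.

The moment of inertia is MR², giving k ≡ I/(MR²) = 1.
Since it rolls without slipping, ω = v/R and KE = ½Mv² + ½Iω² = ½(1+k)Mv² = Mv².
Energy conservation Mgh = ½(1+k)Mv² gives v = √(2gh/(1+k)) = √(2 × 9.8 × 0.726 / 2) = 2.667 m/s.
The angular speed follows from ω = v/R = 2.667/0.17 ≈ 15.7 rad/s.

ω ≈ 15.7 rad/s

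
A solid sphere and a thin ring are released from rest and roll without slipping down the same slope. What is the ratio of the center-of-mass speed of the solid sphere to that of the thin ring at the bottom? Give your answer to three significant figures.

Each satisfies Mgh = ½(1+k)Mv² with k = I/(MR²), so v ∝ 1/√(1+k).
For the solid sphere k = 0.4; for the thin ring k = 1.
v₁/v₂ = √((1+k₂)/(1+k₁)) = √(2/1.4) ≈ 1.20.

v_ratio ≈ 1.20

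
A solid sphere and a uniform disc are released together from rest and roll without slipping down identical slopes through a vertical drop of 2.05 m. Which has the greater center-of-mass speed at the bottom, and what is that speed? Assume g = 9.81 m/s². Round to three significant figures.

For rolling without slipping, Mgh = ½(1+k)Mv² where k = I/(MR²), so v = √(2gh/(1+k)).
Solid sphere: k = 0.4, giving v = √(2×9.81×2.05/1.4) = 5.36 m/s.
Uniform disc: k = 0.5, giving v = √(2×9.81×2.05/1.5) = 5.178 m/s.
The smaller k wins: the solid sphere, at ≈ 5.36 m/s.

the solid sphere, at v ≈ 5.36 m/s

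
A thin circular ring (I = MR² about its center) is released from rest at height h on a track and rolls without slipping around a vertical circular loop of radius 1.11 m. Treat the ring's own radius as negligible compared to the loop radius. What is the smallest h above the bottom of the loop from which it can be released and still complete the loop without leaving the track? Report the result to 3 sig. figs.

Here I = MR², so the shape factor k = I/(MR²) = 1.
At the top, contact is just lost when gravity alone supplies the centripetal force: Mg = Mv_top²/r, i.e. v_top² = gr.
With ω = v/R, the kinetic energy at speed v is ½(1+k)Mv² = Mv².
Energy conservation from release (height h) to the top (height 2r): Mgh = Mg(2r) + M·gr.
Thus h_min = 2r + (1+k)r/2 = r(2 + 2/2) = 1.11 × 3 ≈ 3.33 m.

h_min ≈ 3.33 m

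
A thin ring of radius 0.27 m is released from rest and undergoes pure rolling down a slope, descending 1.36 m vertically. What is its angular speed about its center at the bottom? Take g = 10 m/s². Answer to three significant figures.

The moment of inertia is MR², giving k ≡ I/(MR²) = 1.
Rolling without slipping gives ω = v/R, so the total kinetic energy is ½Mv² + ½Iω² = ½(1+k)Mv² = Mv².
Energy conservation Mgh = ½(1+k)Mv² gives v = √(2gh/(1+k)) = √(2 × 10 × 1.36 / 2) = 3.688 m/s.
Then ω = v/R = 3.688 / 0.27 ≈ 13.7 rad/s.

ω ≈ 13.7 rad/s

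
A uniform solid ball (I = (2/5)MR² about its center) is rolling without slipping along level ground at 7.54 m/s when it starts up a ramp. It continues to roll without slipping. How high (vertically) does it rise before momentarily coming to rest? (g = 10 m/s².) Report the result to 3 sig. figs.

h ≈ 3.98 m

For this body I = (2/5)MR², i.e. k = I/(MR²) = 0.4.
The rolling condition ω = v/R makes the rotational term ½I(v/R)² = ½kMv², so KE_total = ½(1+k)Mv² = (7/10)Mv².
All of this converts to potential energy at the highest point: (7/10)Mv₀² = Mgh.
Thus h = (1+k)v₀²/(2g) = 1.4 × 7.54² / (2 × 10) ≈ 3.98 m.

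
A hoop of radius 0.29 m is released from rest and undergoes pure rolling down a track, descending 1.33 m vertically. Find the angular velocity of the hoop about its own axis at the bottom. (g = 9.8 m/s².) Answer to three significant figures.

The moment of inertia is MR², giving k ≡ I/(MR²) = 1.
Pure rolling means v = ωR; then KE = ½Mv² + ½I(v/R)² = ½(1+k)Mv² = Mv².
Energy conservation Mgh = ½(1+k)Mv² gives v = √(2gh/(1+k)) = √(2 × 9.8 × 1.33 / 2) = 3.61 m/s.
The angular speed follows from ω = v/R = 3.61/0.29 ≈ 12.4 rad/s.

ω ≈ 12.4 rad/s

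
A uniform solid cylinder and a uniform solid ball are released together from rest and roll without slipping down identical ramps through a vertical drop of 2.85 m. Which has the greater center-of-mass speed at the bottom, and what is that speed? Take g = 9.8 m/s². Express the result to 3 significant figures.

the uniform solid ball, at v ≈ 6.32 m/s

For rolling without slipping, Mgh = ½(1+k)Mv² where k = I/(MR²), so v = √(2gh/(1+k)).
Uniform solid cylinder: k = 0.5, giving v = √(2×9.8×2.85/1.5) = 6.102 m/s.
Uniform solid ball: k = 0.4, giving v = √(2×9.8×2.85/1.4) = 6.317 m/s.
The smaller k wins: the uniform solid ball, at ≈ 6.32 m/s.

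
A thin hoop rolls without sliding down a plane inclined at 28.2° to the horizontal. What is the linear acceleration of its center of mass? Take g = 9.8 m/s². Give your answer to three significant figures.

With I = MR², the ratio k = I/(MR²) is 1.
Translational: Mg sinθ − f = Ma. Rotational about the CM: fR = Iα = kMRa, so f = kMa.
Eliminating f: Mg sinθ = (1+k)Ma, so a = g sinθ/(1+k) = 9.8 × sin28.2° / 2 ≈ 2.32 m/s².

a ≈ 2.32 m/s²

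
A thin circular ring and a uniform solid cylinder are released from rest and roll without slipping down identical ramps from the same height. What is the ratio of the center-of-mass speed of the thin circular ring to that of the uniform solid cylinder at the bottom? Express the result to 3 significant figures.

Each satisfies Mgh = ½(1+k)Mv² with k = I/(MR²), so v ∝ 1/√(1+k).
For the thin circular ring k = 1; for the uniform solid cylinder k = 0.5.
v₁/v₂ = √((1+k₂)/(1+k₁)) = √(1.5/2) ≈ 0.866.

v_ratio ≈ 0.866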